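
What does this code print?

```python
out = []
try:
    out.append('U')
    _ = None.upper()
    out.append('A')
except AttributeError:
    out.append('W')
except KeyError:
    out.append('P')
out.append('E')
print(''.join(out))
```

Execution trace: 'U' (try body) → 'W' (except AttributeError) → 'E' (after the try/except). Output: UWE

Answer: UWE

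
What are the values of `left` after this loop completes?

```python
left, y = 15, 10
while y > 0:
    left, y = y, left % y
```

GCD of 15 and 10
`left` takes the values: 15 → 10 → 5

Answer: 5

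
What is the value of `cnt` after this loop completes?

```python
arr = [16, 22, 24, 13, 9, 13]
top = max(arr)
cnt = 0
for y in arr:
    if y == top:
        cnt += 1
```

Count of max value 24 in [16, 22, 24, 13, 9, 13]
`cnt` takes the values: 0 → 1

Answer: 1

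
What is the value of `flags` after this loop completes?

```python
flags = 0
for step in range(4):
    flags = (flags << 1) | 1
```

Build 4 consecutive 1-bits: 0b1111
`flags` takes the values: 0 → 1 → 3 → 7 → 15

Answer: 15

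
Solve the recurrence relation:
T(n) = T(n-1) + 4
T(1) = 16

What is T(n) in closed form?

Unrolling: T(n) = T(1) + 4·(n-1) = 16 + 4(n-1) = 4n + 12.

Answer: T(n) = 4n + 12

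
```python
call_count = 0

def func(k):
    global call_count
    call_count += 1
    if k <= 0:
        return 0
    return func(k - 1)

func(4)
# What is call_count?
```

Linear recursion stepping by 1: 5 calls from k=4 down to ≤0.

Answer: 5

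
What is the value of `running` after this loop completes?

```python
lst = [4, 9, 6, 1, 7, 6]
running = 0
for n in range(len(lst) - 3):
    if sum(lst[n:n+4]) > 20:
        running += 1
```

Count windows with sum > 20
`running` takes the values: 0 → 1

Answer: 1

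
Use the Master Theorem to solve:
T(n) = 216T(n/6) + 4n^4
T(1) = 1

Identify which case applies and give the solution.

a=216, b=6, f(n)=4n^4. log_6(216) = 3. Since c=4 > 3 and the regularity condition holds (216(n/6)^4 = (216/6^4)n^4 with 216/6^4 < 1), Case 3 applies: T(n) = Θ(f(n)) = O(n^4).

Answer: O(n^4) - Case 3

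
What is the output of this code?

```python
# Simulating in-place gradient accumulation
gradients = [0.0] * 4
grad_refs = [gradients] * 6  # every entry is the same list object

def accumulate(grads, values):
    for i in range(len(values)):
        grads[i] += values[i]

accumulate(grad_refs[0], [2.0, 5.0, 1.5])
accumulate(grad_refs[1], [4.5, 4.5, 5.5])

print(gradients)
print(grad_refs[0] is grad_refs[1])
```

Key concept: gradient accumulation aliasing.
Step by step:
`gradients = [0.0] * 4` → gradients = [0.0, 0.0, 0.0, 0.0]
`grad_refs = [gradients] * 6` → grad_refs = [[0.0, 0.0, 0.0, 0.0], [0.0, 0.0, 0.0, 0.0], [0.0, 0.0, 0.0, 0.0], [0.0, 0.0, 0.0, 0.0], [0.0, 0.0, 0.0, 0.0], [0.0, 0.0, 0.0, 0.0]]
`accumulate(grad_refs[0], [2.0, 5.0, 1.5])` → gradients = [2.0, 5.0, 1.5, 0.0]; grad_refs = [[2.0, 5.0, 1.5, 0.0], [2.0, 5.0, 1.5, 0.0], [2.0, 5.0, 1.5, 0.0], [2.0, 5.0, 1.5, 0.0], [2.0, 5.0, 1.5, 0.0], [2.0, 5.0, 1.5, 0.0]]
`accumulate(grad_refs[1], [4.5, 4.5, 5.5])` → gradients = [6.5, 9.5, 7.0, 0.0]; grad_refs = [[6.5, 9.5, 7.0, 0.0], [6.5, 9.5, 7.0, 0.0], [6.5, 9.5, 7.0, 0.0], [6.5, 9.5, 7.0, 0.0], [6.5, 9.5, 7.0, 0.0], [6.5, 9.5, 7.0, 0.0]]
`print(gradients)` → prints [6.5, 9.5, 7.0, 0.0]
`print(grad_refs[0] is grad_refs[1])` → prints True

Answer:
[6.5, 9.5, 7.0, 0.0]
True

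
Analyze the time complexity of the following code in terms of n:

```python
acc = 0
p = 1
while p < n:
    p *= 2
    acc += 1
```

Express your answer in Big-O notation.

Each loop level contributes: log n. Multiplying the contributions gives O(log n).

Answer: O(log n)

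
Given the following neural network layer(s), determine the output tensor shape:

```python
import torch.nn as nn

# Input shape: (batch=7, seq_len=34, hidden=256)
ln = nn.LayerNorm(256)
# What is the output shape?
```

Input: (7, 34, 256) -> Output: (7, 34, 256)

Answer: (7, 34, 256)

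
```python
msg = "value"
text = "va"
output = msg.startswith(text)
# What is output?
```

Trace:
`msg = "value"` → msg = 'value'
`text = "va"` → text = 'va'
`output = msg.startswith(text)` → output = True
So output = True

Answer: True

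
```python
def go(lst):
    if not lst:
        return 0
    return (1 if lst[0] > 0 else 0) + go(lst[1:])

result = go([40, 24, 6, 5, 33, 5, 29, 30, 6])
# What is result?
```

Count of positive elements in [40, 24, 6, 5, 33, 5, 29, 30, 6] = 9

Answer: 9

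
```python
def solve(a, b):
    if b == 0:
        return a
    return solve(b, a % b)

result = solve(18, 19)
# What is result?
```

solve(18, 19) -> solve(19, 18) -> solve(18, 1) -> solve(1, 0) -> 1

Answer: 1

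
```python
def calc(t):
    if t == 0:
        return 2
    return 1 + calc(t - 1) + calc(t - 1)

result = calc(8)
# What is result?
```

calc(t) = 1 + 2·calc(t-1), calc(0)=2. Closed form: (2+1)·2^8 - 1 = 767.

Answer: 767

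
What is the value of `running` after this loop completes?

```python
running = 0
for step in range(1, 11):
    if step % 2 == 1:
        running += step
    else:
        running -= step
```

Add odd, subtract even
`running` takes the values: 0 → 1 → -1 → 2 → -2 → 3 → -3 → 4 → -4 → 5 → -5

Answer: -5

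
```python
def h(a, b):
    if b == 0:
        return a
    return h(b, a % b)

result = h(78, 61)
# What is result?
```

h(78, 61) -> h(61, 17) -> h(17, 10) -> h(10, 7) -> h(7, 3) -> h(3, 1) -> h(1, 0) -> 1

Answer: 1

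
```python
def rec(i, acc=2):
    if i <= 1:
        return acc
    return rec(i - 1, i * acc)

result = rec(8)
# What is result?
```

Accumulator trace (n, acc): (8, 2) -> (7, 16) -> (6, 112) -> (5, 672) -> (4, 3360) -> (3, 13440) -> (2, 40320) -> (1, 80640) -> return 80640

Answer: 80640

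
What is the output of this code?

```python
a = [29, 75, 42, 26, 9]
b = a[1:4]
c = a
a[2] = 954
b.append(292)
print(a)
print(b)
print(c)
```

Key concept: slice vs alias.
Step by step:
`a = [29, 75, 42, 26, 9]` → a = [29, 75, 42, 26, 9]
`b = a[1:4]` → b = [75, 42, 26]
`c = a` → c = [29, 75, 42, 26, 9] (same object as a)
`a[2] = 954` → a = [29, 75, 954, 26, 9] (same object as c); c = [29, 75, 954, 26, 9] (same object as a)
`b.append(292)` → b = [75, 42, 26, 292]
`print(a)` → prints [29, 75, 954, 26, 9]
`print(b)` → prints [75, 42, 26, 292]
`print(c)` → prints [29, 75, 954, 26, 9]

Answer:
[29, 75, 954, 26, 9]
[75, 42, 26, 292]
[29, 75, 954, 26, 9]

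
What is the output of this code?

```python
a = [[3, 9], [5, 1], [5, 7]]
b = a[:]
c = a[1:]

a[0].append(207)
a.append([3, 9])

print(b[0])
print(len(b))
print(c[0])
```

Key concept: slice with nested mutation.
Step by step:
`a = [[3, 9], [5, 1], [5, 7]]` → a = [[3, 9], [5, 1], [5, 7]]
`b = a[:]` → b = [[3, 9], [5, 1], [5, 7]]
`c = a[1:]` → c = [[5, 1], [5, 7]]
`a[0].append(207)` → a = [[3, 9, 207], [5, 1], [5, 7]]; b = [[3, 9, 207], [5, 1], [5, 7]]
`a.append([3, 9])` → a = [[3, 9, 207], [5, 1], [5, 7], [3, 9]]
`print(b[0])` → prints [3, 9, 207]
`print(len(b))` → prints 3
`print(c[0])` → prints [5, 1]

Answer:
[3, 9, 207]
3
[5, 1]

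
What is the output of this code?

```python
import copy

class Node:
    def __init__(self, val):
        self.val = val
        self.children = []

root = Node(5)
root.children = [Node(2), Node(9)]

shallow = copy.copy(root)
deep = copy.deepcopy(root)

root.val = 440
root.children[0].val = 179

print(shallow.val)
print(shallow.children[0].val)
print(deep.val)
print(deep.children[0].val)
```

Key concept: deep copy with custom objects.
Step by step:
`root = Node(5)` → root = Node(val=5, children=[])
`root.children = [Node(2), Node(9)]` → root = Node(val=5, children=[Node(val=2, children=[]), Node(val=9, children=[])])
`shallow = copy.copy(root)` → shallow = Node(val=5, children=[Node(val=2, children=[]), Node(val=9, children=[])])
`deep = copy.deepcopy(root)` → deep = Node(val=5, children=[Node(val=2, children=[]), Node(val=9, children=[])])
`root.val = 440` → root = Node(val=440, children=[Node(val=2, children=[]), Node(val=9, children=[])])
`root.children[0].val = 179` → root = Node(val=440, children=[Node(val=179, children=[]), Node(val=9, children=[])]); shallow = Node(val=5, children=[Node(val=179, children=[]), Node(val=9, children=[])])
`print(shallow.val)` → prints 5
`print(shallow.children[0].val)` → prints 179
`print(deep.val)` → prints 5
`print(deep.children[0].val)` → prints 2

Answer:
5
179
5
2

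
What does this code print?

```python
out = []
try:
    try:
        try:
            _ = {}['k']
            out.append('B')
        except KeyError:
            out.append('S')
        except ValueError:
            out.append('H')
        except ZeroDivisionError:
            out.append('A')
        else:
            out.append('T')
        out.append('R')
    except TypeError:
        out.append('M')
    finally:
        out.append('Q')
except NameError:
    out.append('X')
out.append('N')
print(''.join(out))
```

Execution trace: 'S' (inner except KeyError) → 'R' (try body, no exception) → 'Q' (finally) → 'N' (after the try/except). Output: SRQN

Answer: SRQN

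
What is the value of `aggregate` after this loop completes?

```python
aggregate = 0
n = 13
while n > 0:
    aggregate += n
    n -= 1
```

Sum 13 down to 1
`aggregate` takes the values: 0 → 13 → 25 → 36 → 46 → 55 → 63 → 70 → 76 → 81 → 85 → 88 → 90 → 91

Answer: 91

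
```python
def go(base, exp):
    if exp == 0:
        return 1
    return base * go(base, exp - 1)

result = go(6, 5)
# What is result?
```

go(6, 5) = 6 * 6 * 6 * 6 * 6 = 7776

Answer: 7776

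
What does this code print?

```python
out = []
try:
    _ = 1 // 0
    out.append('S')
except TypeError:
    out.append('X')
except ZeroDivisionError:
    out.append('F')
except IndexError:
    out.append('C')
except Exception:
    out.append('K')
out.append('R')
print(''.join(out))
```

Execution trace: 'F' (except ZeroDivisionError) → 'R' (after the try/except). Output: FR

Answer: FR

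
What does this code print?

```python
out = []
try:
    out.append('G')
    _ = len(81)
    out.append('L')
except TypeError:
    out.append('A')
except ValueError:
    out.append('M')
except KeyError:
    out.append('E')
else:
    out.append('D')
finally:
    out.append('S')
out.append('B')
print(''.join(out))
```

Execution trace: 'G' (try body) → 'A' (except TypeError) → 'S' (finally) → 'B' (after the try/except). Output: GASB

Answer: GASB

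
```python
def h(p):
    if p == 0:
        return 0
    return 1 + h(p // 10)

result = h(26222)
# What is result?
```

Count of digits of 26222: 5

Answer: 5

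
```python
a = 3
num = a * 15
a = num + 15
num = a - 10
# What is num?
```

Trace:
`a = 3` → a = 3
`num = a * 15` → num = 45
`a = num + 15` → a = 60
`num = a - 10` → num = 50
So num = 50

Answer: 50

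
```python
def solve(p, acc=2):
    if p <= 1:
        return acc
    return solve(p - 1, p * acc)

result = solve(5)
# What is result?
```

Accumulator trace (n, acc): (5, 2) -> (4, 10) -> (3, 40) -> (2, 120) -> (1, 240) -> return 240

Answer: 240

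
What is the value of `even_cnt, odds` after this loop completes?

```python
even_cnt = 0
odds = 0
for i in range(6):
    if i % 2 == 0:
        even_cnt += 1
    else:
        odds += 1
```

Count evens and odds in range(6)
`even_cnt, odds` takes the values: (0, 0) → (1, 0) → (1, 1) → (2, 1) → (2, 2) → (3, 2) → (3, 3)

Answer: 3, 3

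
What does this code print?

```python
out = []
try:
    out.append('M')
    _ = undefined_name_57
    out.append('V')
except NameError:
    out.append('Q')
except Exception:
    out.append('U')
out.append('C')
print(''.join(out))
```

Execution trace: 'M' (try body) → 'Q' (except NameError) → 'C' (after the try/except). Output: MQC

Answer: MQC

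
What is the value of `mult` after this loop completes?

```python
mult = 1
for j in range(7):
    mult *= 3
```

3^7 = 2187
`mult` takes the values: 1 → 3 → 9 → 27 → 81 → 243 → 729 → 2187

Answer: 2187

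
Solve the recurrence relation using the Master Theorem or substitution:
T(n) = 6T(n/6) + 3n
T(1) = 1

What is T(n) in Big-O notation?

By Master Theorem: a=6, b=6, f(n)=3n. Since log_6(6) = 1 and f(n) = Θ(n^1), Case 2 applies. T(n) = O(n log n).

Answer: O(n log n)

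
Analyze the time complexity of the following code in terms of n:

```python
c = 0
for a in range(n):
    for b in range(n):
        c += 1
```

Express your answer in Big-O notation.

Each loop level contributes: n × n. Multiplying the contributions gives O(n^2).

Answer: O(n^2)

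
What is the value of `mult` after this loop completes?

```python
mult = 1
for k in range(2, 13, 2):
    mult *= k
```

Product of even numbers 2 to 12
`mult` takes the values: 1 → 2 → 8 → 48 → 384 → 3840 → 46080

Answer: 46080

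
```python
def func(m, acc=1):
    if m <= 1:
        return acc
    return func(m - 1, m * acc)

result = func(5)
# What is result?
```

Accumulator trace (n, acc): (5, 1) -> (4, 5) -> (3, 20) -> (2, 60) -> (1, 120) -> return 120

Answer: 120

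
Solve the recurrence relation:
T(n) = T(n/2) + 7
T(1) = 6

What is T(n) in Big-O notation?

Each step divides n by 2 and adds 7. After log_2(n) steps we reach T(1)=6. So T(n) = 7·log_2(n) + 6 = O(log n).

Answer: O(log n)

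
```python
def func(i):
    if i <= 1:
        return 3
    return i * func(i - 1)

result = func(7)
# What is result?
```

func(7) = 7 * 6 * 5 * 4 * 3 * 2 * 3 = 15120

Answer: 15120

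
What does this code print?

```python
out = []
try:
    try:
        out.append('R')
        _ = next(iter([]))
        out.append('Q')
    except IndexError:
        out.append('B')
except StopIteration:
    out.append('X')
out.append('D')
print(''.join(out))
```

Execution trace: 'R' (try body) → 'X' (outer except StopIteration) → 'D' (after the try/except). Output: RXD

Answer: RXD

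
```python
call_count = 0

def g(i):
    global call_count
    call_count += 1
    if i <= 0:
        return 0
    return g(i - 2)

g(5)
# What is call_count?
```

Linear recursion stepping by 2: 4 calls from i=5 down to ≤0.

Answer: 4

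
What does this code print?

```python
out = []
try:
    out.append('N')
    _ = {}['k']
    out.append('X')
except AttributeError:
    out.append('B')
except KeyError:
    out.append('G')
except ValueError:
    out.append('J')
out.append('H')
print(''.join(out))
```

Execution trace: 'N' (try body) → 'G' (except KeyError) → 'H' (after the try/except). Output: NGH

Answer: NGH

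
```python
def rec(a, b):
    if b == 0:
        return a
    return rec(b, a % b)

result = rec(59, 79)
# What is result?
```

rec(59, 79) -> rec(79, 59) -> rec(59, 20) -> rec(20, 19) -> rec(19, 1) -> rec(1, 0) -> 1

Answer: 1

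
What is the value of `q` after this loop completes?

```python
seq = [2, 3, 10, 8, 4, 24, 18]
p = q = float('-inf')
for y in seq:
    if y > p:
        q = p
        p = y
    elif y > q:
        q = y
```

Second largest (with repeats) in [2, 3, 10, 8, 4, 24, 18]
`q` takes the values: -inf → 2 → 3 → 8 → 10 → 18

Answer: 18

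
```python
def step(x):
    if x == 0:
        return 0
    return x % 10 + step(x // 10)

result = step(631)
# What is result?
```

Sum of digits of 631: 1 + 3 + 6 = 10

Answer: 10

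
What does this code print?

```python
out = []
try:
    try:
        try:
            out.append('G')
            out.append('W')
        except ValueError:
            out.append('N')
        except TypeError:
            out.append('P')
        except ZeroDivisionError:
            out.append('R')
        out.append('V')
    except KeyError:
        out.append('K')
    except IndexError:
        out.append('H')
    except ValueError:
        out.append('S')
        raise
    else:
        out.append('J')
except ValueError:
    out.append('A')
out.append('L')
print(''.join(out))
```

Execution trace: 'G' (inner try body) → 'W' (inner try body, no exception) → 'V' (try body, no exception) → 'J' (else) → 'L' (after the try/except). Output: GWVJL

Answer: GWVJL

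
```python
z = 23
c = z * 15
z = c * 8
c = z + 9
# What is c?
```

Trace:
`z = 23` → z = 23
`c = z * 15` → c = 345
`z = c * 8` → z = 2760
`c = z + 9` → c = 2769
So c = 2769

Answer: 2769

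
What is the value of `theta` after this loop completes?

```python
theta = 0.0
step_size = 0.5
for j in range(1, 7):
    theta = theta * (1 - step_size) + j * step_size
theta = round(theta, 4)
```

Moving average with lr=0.5
`theta` takes the values: 0.0 → 0.5 → 1.25 → 2.125 → 3.0625 → 4.03125 → 5.015625 → 5.0156

Answer: 5.0156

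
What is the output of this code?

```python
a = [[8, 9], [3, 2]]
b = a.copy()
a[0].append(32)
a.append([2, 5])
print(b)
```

Key concept: shallow copy with nested lists.
Step by step:
`a = [[8, 9], [3, 2]]` → a = [[8, 9], [3, 2]]
`b = a.copy()` → b = [[8, 9], [3, 2]]
`a[0].append(32)` → a = [[8, 9, 32], [3, 2]]; b = [[8, 9, 32], [3, 2]]
`a.append([2, 5])` → a = [[8, 9, 32], [3, 2], [2, 5]]
`print(b)` → prints [[8, 9, 32], [3, 2]]

Answer: [[8, 9, 32], [3, 2]]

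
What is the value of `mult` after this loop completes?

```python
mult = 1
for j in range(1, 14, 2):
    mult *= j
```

Product of 1, 3, 5, ... up to 13
`mult` takes the values: 1 → 3 → 15 → 105 → 945 → 10395 → 135135

Answer: 135135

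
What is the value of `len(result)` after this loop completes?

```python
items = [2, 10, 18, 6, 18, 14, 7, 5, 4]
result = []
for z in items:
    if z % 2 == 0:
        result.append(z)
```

Count even numbers in [2, 10, 18, 6, 18, 14, 7, 5, 4]
`result` takes the values: [] → [2] → [2, 10] → [2, 10, 18] → [2, 10, 18, 6] → [2, 10, 18, 6, 18] → [2, 10, 18, 6, 18, 14] → [2, 10, 18, 6, 18, 14, 4]
So `len(result)` = 7

Answer: 7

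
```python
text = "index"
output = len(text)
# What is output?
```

Trace:
`text = "index"` → text = 'index'
`output = len(text)` → output = 5
So output = 5

Answer: 5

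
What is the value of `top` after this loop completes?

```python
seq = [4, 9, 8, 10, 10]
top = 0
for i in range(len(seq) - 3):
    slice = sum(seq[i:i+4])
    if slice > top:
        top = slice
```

Max sum of 4-element window in [4, 9, 8, 10, 10]
`top` takes the values: 0 → 31 → 37

Answer: 37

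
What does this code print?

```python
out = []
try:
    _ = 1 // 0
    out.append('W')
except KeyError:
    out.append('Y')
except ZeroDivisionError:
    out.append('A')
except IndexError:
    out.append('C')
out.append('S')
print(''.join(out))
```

Execution trace: 'A' (except ZeroDivisionError) → 'S' (after the try/except). Output: AS

Answer: AS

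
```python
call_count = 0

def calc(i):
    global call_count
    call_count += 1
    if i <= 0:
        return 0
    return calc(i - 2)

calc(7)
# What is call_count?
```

Linear recursion stepping by 2: 5 calls from i=7 down to ≤0.

Answer: 5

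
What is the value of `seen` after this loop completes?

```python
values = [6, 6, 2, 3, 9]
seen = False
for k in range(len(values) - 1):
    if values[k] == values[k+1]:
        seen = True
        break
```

Check consecutive duplicates in [6, 6, 2, 3, 9]
`seen` takes the values: False → True

Answer: True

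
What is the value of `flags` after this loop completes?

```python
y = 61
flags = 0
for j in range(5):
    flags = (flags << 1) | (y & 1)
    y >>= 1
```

Reverse lowest 5 bits of 61
`flags` takes the values: 0 → 1 → 2 → 5 → 11 → 23

Answer: 23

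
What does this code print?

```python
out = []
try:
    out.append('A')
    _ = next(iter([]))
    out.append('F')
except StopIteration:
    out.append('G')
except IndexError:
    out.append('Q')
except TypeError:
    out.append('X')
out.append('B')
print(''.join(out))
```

Execution trace: 'A' (try body) → 'G' (except StopIteration) → 'B' (after the try/except). Output: AGB

Answer: AGB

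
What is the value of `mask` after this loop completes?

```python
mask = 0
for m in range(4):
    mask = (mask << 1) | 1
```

Build 4 consecutive 1-bits: 0b1111
`mask` takes the values: 0 → 1 → 3 → 7 → 15

Answer: 15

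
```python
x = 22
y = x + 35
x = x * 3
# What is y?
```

Trace:
`x = 22` → x = 22
`y = x + 35` → y = 57
`x = x * 3` → x = 66
So y = 57

Answer: 57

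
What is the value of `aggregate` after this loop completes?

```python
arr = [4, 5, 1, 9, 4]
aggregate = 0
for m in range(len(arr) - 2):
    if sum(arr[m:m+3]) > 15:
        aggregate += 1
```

Count windows with sum > 15
`aggregate` takes the values: 0

Answer: 0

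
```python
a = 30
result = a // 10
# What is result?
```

Trace:
`a = 30` → a = 30
`result = a // 10` → result = 3
So result = 3

Answer: 3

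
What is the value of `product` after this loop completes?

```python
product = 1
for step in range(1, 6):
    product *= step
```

5! = 120
`product` takes the values: 1 → 2 → 6 → 24 → 120

Answer: 120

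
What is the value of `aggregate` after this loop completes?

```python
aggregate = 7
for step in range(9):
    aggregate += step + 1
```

Start at 7, add 1 to 9 = 52
`aggregate` takes the values: 7 → 8 → 10 → 13 → 17 → 22 → 28 → 35 → 43 → 52

Answer: 52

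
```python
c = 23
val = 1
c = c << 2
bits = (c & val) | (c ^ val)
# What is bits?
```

Trace:
`c = 23` → c = 23
`val = 1` → val = 1
`c = c << 2` → c = 92
`bits = (c & val) | (c ^ val)` → bits = 93
So bits = 93

Answer: 93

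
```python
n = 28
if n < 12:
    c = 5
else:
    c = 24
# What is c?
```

Trace:
`n = 28` → n = 28
`if n < 12: ...` → n < 12 is False, take else branch → c = 24
So c = 24

Answer: 24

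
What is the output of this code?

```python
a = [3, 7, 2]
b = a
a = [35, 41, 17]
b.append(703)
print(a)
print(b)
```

Key concept: rebinding vs mutation: a is rebound to a new list, b still points at the original.
Step by step:
`a = [3, 7, 2]` → a = [3, 7, 2]
`b = a` → b = [3, 7, 2] (same object as a)
`a = [35, 41, 17]` → a = [35, 41, 17]
`b.append(703)` → b = [3, 7, 2, 703]
`print(a)` → prints [35, 41, 17]
`print(b)` → prints [3, 7, 2, 703]

Answer:
[35, 41, 17]
[3, 7, 2, 703]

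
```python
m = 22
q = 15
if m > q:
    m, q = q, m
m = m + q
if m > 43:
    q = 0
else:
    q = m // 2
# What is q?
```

Trace:
`m = 22` → m = 22
`q = 15` → q = 15
`if m > q: ...` → m > q is True → m = 15; q = 22
`m = m + q` → m = 37
`if m > 43: ...` → m > 43 is False, take else branch → q = 18
So q = 18

Answer: 18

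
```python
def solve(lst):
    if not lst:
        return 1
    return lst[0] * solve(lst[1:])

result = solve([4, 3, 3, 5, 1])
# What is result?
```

Product over [4, 3, 3, 5, 1] = 4 * 3 * 3 * 5 * 1 = 180

Answer: 180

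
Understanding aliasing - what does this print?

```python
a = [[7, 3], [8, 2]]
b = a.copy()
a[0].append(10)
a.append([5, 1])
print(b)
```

Key concept: shallow copy with nested lists.
Step by step:
`a = [[7, 3], [8, 2]]` → a = [[7, 3], [8, 2]]
`b = a.copy()` → b = [[7, 3], [8, 2]]
`a[0].append(10)` → a = [[7, 3, 10], [8, 2]]; b = [[7, 3, 10], [8, 2]]
`a.append([5, 1])` → a = [[7, 3, 10], [8, 2], [5, 1]]
`print(b)` → prints [[7, 3, 10], [8, 2]]

Answer: [[7, 3, 10], [8, 2]]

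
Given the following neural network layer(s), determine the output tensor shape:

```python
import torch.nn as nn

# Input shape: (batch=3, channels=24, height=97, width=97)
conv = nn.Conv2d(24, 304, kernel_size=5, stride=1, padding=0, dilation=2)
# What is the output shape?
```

Input: (3, 24, 97, 97) -> Output: (3, 304, 89, 89)

Answer: (3, 304, 89, 89)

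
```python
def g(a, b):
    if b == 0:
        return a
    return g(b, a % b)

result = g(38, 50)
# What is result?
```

g(38, 50) -> g(50, 38) -> g(38, 12) -> g(12, 2) -> g(2, 0) -> 2

Answer: 2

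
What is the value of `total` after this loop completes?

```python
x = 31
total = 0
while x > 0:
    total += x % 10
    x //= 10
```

Sum digits of 31
`total` takes the values: 0 → 1 → 4

Answer: 4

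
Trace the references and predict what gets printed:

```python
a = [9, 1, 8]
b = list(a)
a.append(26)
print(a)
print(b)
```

Key concept: list() constructor creates copy.
Step by step:
`a = [9, 1, 8]` → a = [9, 1, 8]
`b = list(a)` → b = [9, 1, 8]
`a.append(26)` → a = [9, 1, 8, 26]
`print(a)` → prints [9, 1, 8, 26]
`print(b)` → prints [9, 1, 8]

Answer:
[9, 1, 8, 26]
[9, 1, 8]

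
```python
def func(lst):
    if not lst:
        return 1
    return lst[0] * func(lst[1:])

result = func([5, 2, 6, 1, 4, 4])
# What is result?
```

Product over [5, 2, 6, 1, 4, 4] = 5 * 2 * 6 * 1 * 4 * 4 = 960

Answer: 960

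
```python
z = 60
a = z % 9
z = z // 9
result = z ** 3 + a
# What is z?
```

Trace:
`z = 60` → z = 60
`a = z % 9` → a = 6
`z = z // 9` → z = 6
`result = z ** 3 + a` → result = 222
So z = 6

Answer: 6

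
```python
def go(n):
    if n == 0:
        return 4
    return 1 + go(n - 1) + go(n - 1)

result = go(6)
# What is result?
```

go(n) = 1 + 2·go(n-1), go(0)=4. Closed form: (4+1)·2^6 - 1 = 319.

Answer: 319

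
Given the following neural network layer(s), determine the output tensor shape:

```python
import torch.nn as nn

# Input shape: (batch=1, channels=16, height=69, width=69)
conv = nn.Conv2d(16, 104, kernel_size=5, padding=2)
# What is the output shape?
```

Input: (1, 16, 69, 69) -> Output: (1, 104, 69, 69)

Answer: (1, 104, 69, 69)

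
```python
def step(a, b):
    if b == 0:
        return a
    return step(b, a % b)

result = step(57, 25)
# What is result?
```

step(57, 25) -> step(25, 7) -> step(7, 4) -> step(4, 3) -> step(3, 1) -> step(1, 0) -> 1

Answer: 1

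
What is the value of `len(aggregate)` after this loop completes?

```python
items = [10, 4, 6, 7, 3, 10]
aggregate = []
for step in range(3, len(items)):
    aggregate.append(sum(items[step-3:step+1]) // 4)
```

Number of 4-element averages
`aggregate` takes the values: [] → [6] → [6, 5] → [6, 5, 6]
So `len(aggregate)` = 3

Answer: 3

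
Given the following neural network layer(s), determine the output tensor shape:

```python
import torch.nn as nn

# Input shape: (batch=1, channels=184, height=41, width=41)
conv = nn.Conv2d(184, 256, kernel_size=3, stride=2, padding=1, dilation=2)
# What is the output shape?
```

Input: (1, 184, 41, 41) -> Output: (1, 256, 20, 20)

Answer: (1, 256, 20, 20)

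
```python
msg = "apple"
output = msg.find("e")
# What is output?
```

Trace:
`msg = "apple"` → msg = 'apple'
`output = msg.find("e")` → output = 4
So output = 4

Answer: 4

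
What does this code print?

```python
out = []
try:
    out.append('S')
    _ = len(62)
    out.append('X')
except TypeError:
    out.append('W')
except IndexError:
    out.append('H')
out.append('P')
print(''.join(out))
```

Execution trace: 'S' (try body) → 'W' (except TypeError) → 'P' (after the try/except). Output: SWP

Answer: SWP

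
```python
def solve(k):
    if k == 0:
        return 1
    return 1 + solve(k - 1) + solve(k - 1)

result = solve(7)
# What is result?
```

solve(k) = 1 + 2·solve(k-1), solve(0)=1. Closed form: (1+1)·2^7 - 1 = 255.

Answer: 255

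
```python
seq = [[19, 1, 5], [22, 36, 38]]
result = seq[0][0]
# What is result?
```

Trace:
`seq = [[19, 1, 5], [22, 36, 38]]` → seq = [[19, 1, 5], [22, 36, 38]]
`result = seq[0][0]` → result = 19
So result = 19

Answer: 19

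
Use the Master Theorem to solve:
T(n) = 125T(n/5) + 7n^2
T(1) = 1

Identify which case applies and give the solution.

a=125, b=5, f(n)=7n^2. log_5(125) = 3. Since c=2 < 3, Case 1 applies: T(n) = Θ(n^log_b(a)) = O(n^3).

Answer: O(n^3) - Case 1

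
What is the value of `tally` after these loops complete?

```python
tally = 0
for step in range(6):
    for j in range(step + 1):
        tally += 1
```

Triangle: 1 + 2 + ... + 6
`tally` takes the values: 0 → 1 → 2 → 3 → 4 → 5 → 6 → 7 → 8 → 9 → 10 → 11 → 12 → 13 → 14 → 15 → 16 → 17 → 18 → 19 → 20 → 21

Answer: 21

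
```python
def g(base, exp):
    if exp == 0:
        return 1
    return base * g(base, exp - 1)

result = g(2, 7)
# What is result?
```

g(2, 7) = 2 * 2 * 2 * 2 * 2 * 2 * 2 = 128

Answer: 128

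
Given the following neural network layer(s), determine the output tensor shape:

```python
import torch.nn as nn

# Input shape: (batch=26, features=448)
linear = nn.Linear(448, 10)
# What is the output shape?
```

Input: (26, 448) -> Output: (26, 10)

Answer: (26, 10)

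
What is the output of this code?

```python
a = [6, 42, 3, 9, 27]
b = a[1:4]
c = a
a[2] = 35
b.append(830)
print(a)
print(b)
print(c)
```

Key concept: slice vs alias.
Step by step:
`a = [6, 42, 3, 9, 27]` → a = [6, 42, 3, 9, 27]
`b = a[1:4]` → b = [42, 3, 9]
`c = a` → c = [6, 42, 3, 9, 27] (same object as a)
`a[2] = 35` → a = [6, 42, 35, 9, 27] (same object as c); c = [6, 42, 35, 9, 27] (same object as a)
`b.append(830)` → b = [42, 3, 9, 830]
`print(a)` → prints [6, 42, 35, 9, 27]
`print(b)` → prints [42, 3, 9, 830]
`print(c)` → prints [6, 42, 35, 9, 27]

Answer:
[6, 42, 35, 9, 27]
[42, 3, 9, 830]
[6, 42, 35, 9, 27]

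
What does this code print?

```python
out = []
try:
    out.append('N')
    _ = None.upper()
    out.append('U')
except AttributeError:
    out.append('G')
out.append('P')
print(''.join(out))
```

Execution trace: 'N' (try body) → 'G' (except AttributeError) → 'P' (after the try/except). Output: NGP

Answer: NGP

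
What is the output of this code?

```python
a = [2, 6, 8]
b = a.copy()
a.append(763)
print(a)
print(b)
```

Key concept: list.copy() creates independent copy.
Step by step:
`a = [2, 6, 8]` → a = [2, 6, 8]
`b = a.copy()` → b = [2, 6, 8]
`a.append(763)` → a = [2, 6, 8, 763]
`print(a)` → prints [2, 6, 8, 763]
`print(b)` → prints [2, 6, 8]

Answer:
[2, 6, 8, 763]
[2, 6, 8]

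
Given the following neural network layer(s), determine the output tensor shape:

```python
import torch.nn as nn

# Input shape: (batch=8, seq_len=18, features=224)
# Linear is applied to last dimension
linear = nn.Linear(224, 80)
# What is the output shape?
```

Input: (8, 18, 224) -> Output: (8, 18, 80)

Answer: (8, 18, 80)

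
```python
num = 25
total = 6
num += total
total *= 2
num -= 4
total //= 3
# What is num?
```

Trace:
`num = 25` → num = 25
`total = 6` → total = 6
`num += total` → num = 31
`total *= 2` → total = 12
`num -= 4` → num = 27
`total //= 3` → total = 4
So num = 27

Answer: 27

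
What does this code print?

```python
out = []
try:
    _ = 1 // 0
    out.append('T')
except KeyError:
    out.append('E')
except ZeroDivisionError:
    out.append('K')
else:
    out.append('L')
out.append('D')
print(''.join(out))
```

Execution trace: 'K' (except ZeroDivisionError) → 'D' (after the try/except). Output: KD

Answer: KD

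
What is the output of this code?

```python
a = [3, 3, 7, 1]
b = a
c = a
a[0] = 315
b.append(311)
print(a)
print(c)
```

Key concept: multiple aliases.
Step by step:
`a = [3, 3, 7, 1]` → a = [3, 3, 7, 1]
`b = a` → b = [3, 3, 7, 1] (same object as a)
`c = a` → c = [3, 3, 7, 1] (same object as a, b)
`a[0] = 315` → a = [315, 3, 7, 1] (same object as b, c); b = [315, 3, 7, 1] (same object as a, c); c = [315, 3, 7, 1] (same object as a, b)
`b.append(311)` → a = [315, 3, 7, 1, 311] (same object as b, c); b = [315, 3, 7, 1, 311] (same object as a, c); c = [315, 3, 7, 1, 311] (same object as a, b)
`print(a)` → prints [315, 3, 7, 1, 311]
`print(c)` → prints [315, 3, 7, 1, 311]

Answer:
[315, 3, 7, 1, 311]
[315, 3, 7, 1, 311]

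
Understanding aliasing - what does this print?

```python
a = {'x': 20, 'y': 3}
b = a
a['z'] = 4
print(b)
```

Key concept: dict aliasing.
Step by step:
`a = {'x': 20, 'y': 3}` → a = {'x': 20, 'y': 3}
`b = a` → b = {'x': 20, 'y': 3} (same object as a)
`a['z'] = 4` → a = {'x': 20, 'y': 3, 'z': 4} (same object as b); b = {'x': 20, 'y': 3, 'z': 4} (same object as a)
`print(b)` → prints {'x': 20, 'y': 3, 'z': 4}

Answer: {'x': 20, 'y': 3, 'z': 4}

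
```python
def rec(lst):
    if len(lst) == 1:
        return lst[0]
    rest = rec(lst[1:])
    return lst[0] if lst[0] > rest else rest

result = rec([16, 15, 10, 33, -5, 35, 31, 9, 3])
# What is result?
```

Recursive max over [16, 15, 10, 33, -5, 35, 31, 9, 3] = 35

Answer: 35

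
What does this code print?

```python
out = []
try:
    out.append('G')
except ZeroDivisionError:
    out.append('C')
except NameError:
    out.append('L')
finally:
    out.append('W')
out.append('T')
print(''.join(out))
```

Execution trace: 'G' (try body, no exception) → 'W' (finally) → 'T' (after the try/except). Output: GWT

Answer: GWT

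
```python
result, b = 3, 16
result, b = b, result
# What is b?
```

Trace:
`result, b = 3, 16` → result = 3; b = 16
`result, b = b, result` → result = 16; b = 3
So b = 3

Answer: 3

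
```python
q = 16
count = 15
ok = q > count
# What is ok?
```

Trace:
`q = 16` → q = 16
`count = 15` → count = 15
`ok = q > count` → ok = True
So ok = True

Answer: True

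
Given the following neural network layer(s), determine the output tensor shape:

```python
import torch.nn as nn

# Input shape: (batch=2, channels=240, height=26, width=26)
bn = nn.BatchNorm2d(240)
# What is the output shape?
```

Input: (2, 240, 26, 26) -> Output: (2, 240, 26, 26)

Answer: (2, 240, 26, 26)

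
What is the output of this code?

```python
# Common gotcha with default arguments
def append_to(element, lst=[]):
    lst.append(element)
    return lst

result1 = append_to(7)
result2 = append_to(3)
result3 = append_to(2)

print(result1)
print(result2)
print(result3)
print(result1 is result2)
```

Key concept: mutable default argument gotcha.
Step by step:
`result1 = append_to(7)` → result1 = [7]
`result2 = append_to(3)` → result1 = [7, 3] (same object as result2); result2 = [7, 3] (same object as result1)
`result3 = append_to(2)` → result1 = [7, 3, 2] (same object as result2, result3); result2 = [7, 3, 2] (same object as result1, result3); result3 = [7, 3, 2] (same object as result1, result2)
`print(result1)` → prints [7, 3, 2]
`print(result2)` → prints [7, 3, 2]
`print(result3)` → prints [7, 3, 2]
`print(result1 is result2)` → prints True

Answer:
[7, 3, 2]
[7, 3, 2]
[7, 3, 2]
True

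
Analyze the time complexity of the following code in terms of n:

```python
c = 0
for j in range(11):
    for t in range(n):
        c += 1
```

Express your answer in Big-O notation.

Each loop level contributes: 1 × n. Multiplying the contributions gives O(n).

Answer: O(n)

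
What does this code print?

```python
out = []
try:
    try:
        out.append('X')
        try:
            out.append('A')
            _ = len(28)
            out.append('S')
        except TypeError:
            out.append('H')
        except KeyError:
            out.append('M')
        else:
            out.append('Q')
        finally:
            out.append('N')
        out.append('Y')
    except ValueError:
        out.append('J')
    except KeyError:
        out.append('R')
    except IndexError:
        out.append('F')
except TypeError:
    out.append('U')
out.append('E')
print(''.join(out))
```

Execution trace: 'X' (try body) → 'A' (inner try body) → 'H' (inner except TypeError) → 'N' (inner finally) → 'Y' (try body, no exception) → 'E' (after the try/except). Output: XAHNYE

Answer: XAHNYE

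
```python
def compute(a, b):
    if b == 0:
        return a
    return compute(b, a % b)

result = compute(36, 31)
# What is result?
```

compute(36, 31) -> compute(31, 5) -> compute(5, 1) -> compute(1, 0) -> 1

Answer: 1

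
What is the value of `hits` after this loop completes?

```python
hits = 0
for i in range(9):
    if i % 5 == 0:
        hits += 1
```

Count numbers divisible by 5 in range(9)
`hits` takes the values: 0 → 1 → 2

Answer: 2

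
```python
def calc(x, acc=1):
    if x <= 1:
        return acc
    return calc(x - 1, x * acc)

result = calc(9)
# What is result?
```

Accumulator trace (n, acc): (9, 1) -> (8, 9) -> (7, 72) -> (6, 504) -> (5, 3024) -> (4, 15120) -> (3, 60480) -> (2, 181440) -> (1, 362880) -> return 362880

Answer: 362880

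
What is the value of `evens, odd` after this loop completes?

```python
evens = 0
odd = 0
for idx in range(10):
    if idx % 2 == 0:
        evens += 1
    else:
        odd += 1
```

Count evens and odds in range(10)
`evens, odd` takes the values: (0, 0) → (1, 0) → (1, 1) → (2, 1) → (2, 2) → (3, 2) → (3, 3) → (4, 3) → (4, 4) → (5, 4) → (5, 5)

Answer: 5, 5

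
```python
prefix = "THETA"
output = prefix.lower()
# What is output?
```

Trace:
`prefix = "THETA"` → prefix = 'THETA'
`output = prefix.lower()` → output = 'theta'
So output = 'theta'

Answer: 'theta'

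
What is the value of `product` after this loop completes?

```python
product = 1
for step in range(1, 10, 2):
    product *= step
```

Product of 1, 3, 5, ... up to 9
`product` takes the values: 1 → 3 → 15 → 105 → 945

Answer: 945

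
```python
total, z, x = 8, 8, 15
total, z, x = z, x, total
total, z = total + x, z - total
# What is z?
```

Trace:
`total, z, x = 8, 8, 15` → total = 8; z = 8; x = 15
`total, z, x = z, x, total` → total = 8; z = 15; x = 8
`total, z = total + x, z - total` → total = 16; z = 7
So z = 7

Answer: 7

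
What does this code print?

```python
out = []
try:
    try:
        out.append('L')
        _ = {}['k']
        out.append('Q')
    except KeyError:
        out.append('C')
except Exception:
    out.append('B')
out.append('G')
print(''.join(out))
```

Execution trace: 'L' (inner try body) → 'C' (inner except KeyError) → 'G' (after the try/except). Output: LCG

Answer: LCG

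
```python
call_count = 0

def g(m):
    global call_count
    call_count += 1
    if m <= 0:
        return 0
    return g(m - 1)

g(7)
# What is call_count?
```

Linear recursion stepping by 1: 8 calls from m=7 down to ≤0.

Answer: 8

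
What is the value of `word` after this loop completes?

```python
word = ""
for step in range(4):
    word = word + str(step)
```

Concatenate digits 0 to 3
`word` takes the values: "" → "0" → "01" → "012" → "0123"

Answer: "0123"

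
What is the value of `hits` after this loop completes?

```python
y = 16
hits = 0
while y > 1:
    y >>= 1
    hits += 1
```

Count right shifts until 1
`hits` takes the values: 0 → 1 → 2 → 3 → 4

Answer: 4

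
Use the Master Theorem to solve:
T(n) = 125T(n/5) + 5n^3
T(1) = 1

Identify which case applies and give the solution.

a=125, b=5, f(n)=5n^3. log_5(125) = 3. Since c=3 = 3, Case 2 applies: T(n) = Θ(n^log_b(a) · log n) = O(n^3 log n).

Answer: O(n^3 log n) - Case 2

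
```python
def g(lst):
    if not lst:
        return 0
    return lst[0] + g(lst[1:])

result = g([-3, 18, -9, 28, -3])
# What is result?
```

(-3) + 18 + (-9) + 28 + (-3) + 0 = 31

Answer: 31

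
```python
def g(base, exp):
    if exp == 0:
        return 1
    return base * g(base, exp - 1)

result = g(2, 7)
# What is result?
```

g(2, 7) = 2 * 2 * 2 * 2 * 2 * 2 * 2 = 128

Answer: 128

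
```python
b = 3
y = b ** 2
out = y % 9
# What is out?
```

Trace:
`b = 3` → b = 3
`y = b ** 2` → y = 9
`out = y % 9` → out = 0
So out = 0

Answer: 0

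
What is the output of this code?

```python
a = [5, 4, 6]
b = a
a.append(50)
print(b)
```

Key concept: basic list aliasing.
Step by step:
`a = [5, 4, 6]` → a = [5, 4, 6]
`b = a` → b = [5, 4, 6] (same object as a)
`a.append(50)` → a = [5, 4, 6, 50] (same object as b); b = [5, 4, 6, 50] (same object as a)
`print(b)` → prints [5, 4, 6, 50]

Answer: [5, 4, 6, 50]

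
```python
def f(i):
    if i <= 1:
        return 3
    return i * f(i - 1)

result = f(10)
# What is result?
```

f(10) = 10 * 9 * 8 * 7 * 6 * 5 * 4 * 3 * 2 * 3 = 10886400

Answer: 10886400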